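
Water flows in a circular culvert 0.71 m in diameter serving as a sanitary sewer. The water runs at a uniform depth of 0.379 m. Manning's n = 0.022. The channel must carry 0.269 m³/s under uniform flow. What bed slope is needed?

S = 0.0072

For a circular section of diameter D = 0.71 m at depth y = 0.379 m, the central angle is θ = 2 arccos(1 − 2y/D) = 3.277 rad. Then A = (D²/8)(θ − sin θ) = 0.215 m² and P = Dθ/2 = 1.163 m.
Hydraulic radius R = A/P = 0.215/1.163 = 0.1848 m.
From Manning's equation, S = [nQ / (1 A R^(2/3))]² = [0.022 × 0.269 / (1 × 0.215 × 0.1848^(2/3))]² = 0.0072.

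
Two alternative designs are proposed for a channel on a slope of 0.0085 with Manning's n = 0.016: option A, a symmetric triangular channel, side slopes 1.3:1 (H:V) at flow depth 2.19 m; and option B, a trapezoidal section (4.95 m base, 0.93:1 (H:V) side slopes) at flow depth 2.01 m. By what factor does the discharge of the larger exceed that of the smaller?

2.9

Channel A: For a triangular section with side slope z = 1.3: A = zy² = 1.3×2.19² = 6.235 m²; P = 2y√(1+z²) = 2×2.19×1.64 = 7.184 m. Hydraulic radius R = A/P = 6.235/7.184 = 0.8679 m. Q_A = (1/0.016)·6.235·0.8679^(2/3)·√0.0085 = 32.69 m³/s.
Channel B: With bottom width b = 4.95 m and side slope z = 0.93: A = (b + zy)y = (4.95 + 0.93×2.01)×2.01 = 13.71 m²; P = b + 2y√(1+z²) = 4.95 + 2×2.01×1.366 = 10.44 m. Hydraulic radius R = A/P = 13.71/10.44 = 1.313 m. Q_B = (1/0.016)·13.71·1.313^(2/3)·√0.0085 = 94.7 m³/s.
The larger discharge is 94.7 m³/s and the smaller is 32.69 m³/s; the ratio is 2.9.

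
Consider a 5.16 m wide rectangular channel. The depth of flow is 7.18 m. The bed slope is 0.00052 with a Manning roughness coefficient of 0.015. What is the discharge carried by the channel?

Q = 86.3 m³/s

Flow area A = b·y = 5.16 × 7.18 = 37.05 m². Wetted perimeter P = b + 2y = 5.16 + 2×7.18 = 19.52 m.
Hydraulic radius R = A/P = 37.05/19.52 = 1.898 m.
Manning's equation: Q = (1/n) A R^(2/3) S^(1/2) = (1/0.015) × 37.05 × 1.898^(2/3) × 0.00052^(1/2) = 86.3 m³/s.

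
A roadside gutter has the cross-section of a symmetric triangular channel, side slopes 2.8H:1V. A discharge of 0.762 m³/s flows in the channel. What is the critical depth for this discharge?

y_c = 0.432 m

At critical depth, Q² T / (g A³) = 1, i.e. A³/T = Q²/g = 0.762²/9.81 = 0.05919.
Try y = 0.362 m: A³/T = 0.02437 — too small.
Try y = 0.553 m: A³/T = 0.2027 — too large.
Try y = 0.432 m: A³/T = 0.05898 — close enough.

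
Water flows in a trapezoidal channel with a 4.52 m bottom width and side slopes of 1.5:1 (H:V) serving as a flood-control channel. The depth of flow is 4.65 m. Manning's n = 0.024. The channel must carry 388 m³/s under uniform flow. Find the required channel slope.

With bottom width b = 4.52 m and side slope z = 1.5: A = (b + zy)y = (4.52 + 1.5×4.65)×4.65 = 53.45 m²; P = b + 2y√(1+z²) = 4.52 + 2×4.65×1.803 = 21.29 m.
Hydraulic radius R = A/P = 53.45/21.29 = 2.511 m.
From Manning's equation, S = [nQ / (1 A R^(2/3))]² = [0.024 × 388 / (1 × 53.45 × 2.511^(2/3))]² = 0.00889.

S = 0.00889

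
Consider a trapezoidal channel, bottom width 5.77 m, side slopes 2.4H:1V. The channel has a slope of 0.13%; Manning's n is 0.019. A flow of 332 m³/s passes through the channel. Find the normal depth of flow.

Manning's equation rearranged: A R^(2/3) = nQ / (1·√S) = 0.019 × 332 / (√0.0013) = 175.
At y = 6.03 m: A R^(2/3) = 269.9 — too large.
At y = 4 m: A R^(2/3) = 107.6 — too small.
At y = 4.98 m: A R^(2/3) = 174.8 — close enough.

y_n = 4.98 m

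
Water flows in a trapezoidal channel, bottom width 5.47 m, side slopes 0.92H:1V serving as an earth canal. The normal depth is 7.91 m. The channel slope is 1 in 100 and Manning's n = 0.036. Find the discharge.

Q = 675 m³/s

With bottom width b = 5.47 m and side slope z = 0.92: A = (b + zy)y = (5.47 + 0.92×7.91)×7.91 = 100.8 m²; P = b + 2y√(1+z²) = 5.47 + 2×7.91×1.359 = 26.97 m.
Hydraulic radius R = A/P = 100.8/26.97 = 3.739 m.
Manning's equation: Q = (1/n) A R^(2/3) S^(1/2) = (1/0.036) × 100.8 × 3.739^(2/3) × 0.01^(1/2) = 675 m³/s.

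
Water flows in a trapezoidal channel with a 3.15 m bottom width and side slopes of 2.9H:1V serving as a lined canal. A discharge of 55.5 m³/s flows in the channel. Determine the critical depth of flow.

y_c = 1.9 m

At critical depth, Q² T / (g A³) = 1, i.e. A³/T = Q²/g = 55.5²/9.81 = 314.
At y = 1.61 m: A³/T = 159.7 — short.
At y = 2.37 m: A³/T = 793.3 — over.
At y = 1.9 m: A³/T = 314.4 — close enough.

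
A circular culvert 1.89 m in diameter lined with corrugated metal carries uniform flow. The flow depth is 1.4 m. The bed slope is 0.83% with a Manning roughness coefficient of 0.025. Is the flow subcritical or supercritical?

subcritical

For a circular section of diameter D = 1.89 m at depth y = 1.4 m, the central angle is θ = 2 arccos(1 − 2y/D) = 4.146 rad. Then A = (D²/8)(θ − sin θ) = 2.228 m² and P = Dθ/2 = 3.918 m.
Hydraulic radius R = A/P = 2.228/3.918 = 0.5687 m.
V = (1/n) R^(2/3) √S = (1/0.025) × 0.5687^(2/3) × √0.0083 = 2.501 m/s. Hydraulic depth D_h = A/T = 2.228/1.657 = 1.345 m.
Froude number Fr = V/√(g·D_h) = 2.501/√(9.81×1.345) = 0.689, which is less than 1, so the flow is subcritical.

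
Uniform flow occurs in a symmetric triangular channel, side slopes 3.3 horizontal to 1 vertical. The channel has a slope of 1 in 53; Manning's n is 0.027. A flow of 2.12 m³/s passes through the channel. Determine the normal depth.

Manning's equation rearranged: A R^(2/3) = nQ / (1·√S) = 0.027 × 2.12 / (√0.01887) = 0.4167.
Try y = 0.411 m: A R^(2/3) = 0.1885 — low.
Try y = 0.616 m: A R^(2/3) = 0.5546 — high.
Try y = 0.553 m: A R^(2/3) = 0.416 — ≈ 0.4167.

y_n = 0.553 m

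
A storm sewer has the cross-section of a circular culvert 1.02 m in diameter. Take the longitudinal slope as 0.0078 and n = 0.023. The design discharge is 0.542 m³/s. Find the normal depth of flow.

y_n = 0.467 m

Manning's equation rearranged: A R^(2/3) = nQ / (1·√S) = 0.023 × 0.542 / (√0.0078) = 0.1411.
At y = 0.377 m: A R^(2/3) = 0.09569 — low.
At y = 0.565 m: A R^(2/3) = 0.1947 — high.
At y = 0.467 m: A R^(2/3) = 0.1411 — matches.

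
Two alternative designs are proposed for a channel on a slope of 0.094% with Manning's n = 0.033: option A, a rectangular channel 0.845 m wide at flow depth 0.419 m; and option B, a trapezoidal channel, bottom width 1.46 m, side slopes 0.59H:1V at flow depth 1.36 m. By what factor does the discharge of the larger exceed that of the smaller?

Channel A: Flow area A = b·y = 0.845 × 0.419 = 0.3541 m². Wetted perimeter P = b + 2y = 0.845 + 2×0.419 = 1.683 m. Hydraulic radius R = A/P = 0.3541/1.683 = 0.2104 m. Q_A = (1/0.033)·0.3541·0.2104^(2/3)·√0.00094 = 0.1164 m³/s.
Channel B: With bottom width b = 1.46 m and side slope z = 0.59: A = (b + zy)y = (1.46 + 0.59×1.36)×1.36 = 3.077 m²; P = b + 2y√(1+z²) = 1.46 + 2×1.36×1.161 = 4.618 m. Hydraulic radius R = A/P = 3.077/4.618 = 0.6663 m. Q_B = (1/0.033)·3.077·0.6663^(2/3)·√0.00094 = 2.181 m³/s.
The larger discharge is 2.181 m³/s and the smaller is 0.1164 m³/s; the ratio is 18.7.

18.7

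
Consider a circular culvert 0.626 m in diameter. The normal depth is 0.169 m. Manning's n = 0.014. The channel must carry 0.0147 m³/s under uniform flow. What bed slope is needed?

For a circular section of diameter D = 0.626 m at depth y = 0.169 m, the central angle is θ = 2 arccos(1 − 2y/D) = 2.185 rad. Then A = (D²/8)(θ − sin θ) = 0.06703 m² and P = Dθ/2 = 0.684 m.
Hydraulic radius R = A/P = 0.06703/0.684 = 0.098 m.
From Manning's equation, S = [nQ / (1 A R^(2/3))]² = [0.014 × 0.0147 / (1 × 0.06703 × 0.098^(2/3))]² = 0.000209.

S = 0.000209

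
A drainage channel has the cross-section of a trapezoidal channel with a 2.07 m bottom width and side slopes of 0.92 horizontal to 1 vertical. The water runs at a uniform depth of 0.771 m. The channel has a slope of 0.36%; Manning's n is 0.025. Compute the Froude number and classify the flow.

With bottom width b = 2.07 m and side slope z = 0.92: A = (b + zy)y = (2.07 + 0.92×0.771)×0.771 = 2.143 m²; P = b + 2y√(1+z²) = 2.07 + 2×0.771×1.359 = 4.165 m.
Hydraulic radius R = A/P = 2.143/4.165 = 0.5145 m.
V = (1/n) R^(2/3) √S = (1/0.025) × 0.5145^(2/3) × √0.0036 = 1.541 m/s. Hydraulic depth D_h = A/T = 2.143/3.489 = 0.6142 m.
Froude number Fr = V/√(g·D_h) = 1.541/√(9.81×0.6142) = 0.628, which is less than 1, so the flow is subcritical.

subcritical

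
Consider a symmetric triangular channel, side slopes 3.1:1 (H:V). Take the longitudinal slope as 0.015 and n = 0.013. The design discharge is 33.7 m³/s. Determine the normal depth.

y_n = 1.27 m

Manning's equation rearranged: A R^(2/3) = nQ / (1·√S) = 0.013 × 33.7 / (√0.015) = 3.577.
Trying y = 0.97 m: A R^(2/3) = 1.742 — short.
Trying y = 1.38 m: A R^(2/3) = 4.46 — over.
Trying y = 1.27 m: A R^(2/3) = 3.574 — close enough.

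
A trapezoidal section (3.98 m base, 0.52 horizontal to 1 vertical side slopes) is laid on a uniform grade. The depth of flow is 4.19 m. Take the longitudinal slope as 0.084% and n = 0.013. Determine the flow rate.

With bottom width b = 3.98 m and side slope z = 0.52: A = (b + zy)y = (3.98 + 0.52×4.19)×4.19 = 25.81 m²; P = b + 2y√(1+z²) = 3.98 + 2×4.19×1.127 = 13.43 m.
Hydraulic radius R = A/P = 25.81/13.43 = 1.922 m.
Manning's equation: Q = (1/n) A R^(2/3) S^(1/2) = (1/0.013) × 25.81 × 1.922^(2/3) × 0.00084^(1/2) = 88.9 m³/s.

Q = 88.9 m³/s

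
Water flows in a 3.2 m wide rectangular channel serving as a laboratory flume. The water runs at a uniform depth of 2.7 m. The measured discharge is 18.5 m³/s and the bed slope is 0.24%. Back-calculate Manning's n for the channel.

Flow area A = b·y = 3.2 × 2.7 = 8.64 m². Wetted perimeter P = b + 2y = 3.2 + 2×2.7 = 8.6 m.
Hydraulic radius R = A/P = 8.64/8.6 = 1.005 m.
Rearranging Manning's equation: n = (1/Q) A R^(2/3) S^(1/2) = (1/18.5) × 8.64 × 1.005^(2/3) × √0.0024 = 0.023.

n = 0.023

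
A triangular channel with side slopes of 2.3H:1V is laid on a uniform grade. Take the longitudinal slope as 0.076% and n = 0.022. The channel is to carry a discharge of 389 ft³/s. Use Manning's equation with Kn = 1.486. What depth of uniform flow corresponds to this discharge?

Manning's equation rearranged: A R^(2/3) = nQ / (1.486·√S) = 0.022 × 389 / (1.486 × √0.00076) = 208.9.
At y = 7.82 ft: A R^(2/3) = 329.5 — too large.
At y = 5.63 ft: A R^(2/3) = 137.2 — too small.
At y = 6.59 ft: A R^(2/3) = 208.8 — matches.

y_n = 6.59 ft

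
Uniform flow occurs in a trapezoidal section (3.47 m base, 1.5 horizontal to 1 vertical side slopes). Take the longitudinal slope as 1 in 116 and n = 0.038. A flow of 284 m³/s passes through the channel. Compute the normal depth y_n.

y_n = 5.29 m

Manning's equation rearranged: A R^(2/3) = nQ / (1·√S) = 0.038 × 284 / (√0.008621) = 116.2.
At y = 4.64 m: A R^(2/3) = 86.65 — too small.
At y = 6.7 m: A R^(2/3) = 199.9 — too large.
At y = 5.29 m: A R^(2/3) = 116.3 — matches.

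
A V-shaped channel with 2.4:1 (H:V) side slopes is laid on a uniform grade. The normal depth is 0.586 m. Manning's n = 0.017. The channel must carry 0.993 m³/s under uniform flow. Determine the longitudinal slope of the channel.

For a triangular section with side slope z = 2.4: A = zy² = 2.4×0.586² = 0.8242 m²; P = 2y√(1+z²) = 2×0.586×2.6 = 3.047 m.
Hydraulic radius R = A/P = 0.8242/3.047 = 0.2705 m.
From Manning's equation, S = [nQ / (1 A R^(2/3))]² = [0.017 × 0.993 / (1 × 0.8242 × 0.2705^(2/3))]² = 0.0024.

S = 0.0024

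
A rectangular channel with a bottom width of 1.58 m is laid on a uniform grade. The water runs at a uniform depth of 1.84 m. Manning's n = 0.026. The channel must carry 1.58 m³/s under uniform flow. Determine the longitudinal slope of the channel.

Flow area A = b·y = 1.58 × 1.84 = 2.907 m². Wetted perimeter P = b + 2y = 1.58 + 2×1.84 = 5.26 m.
Hydraulic radius R = A/P = 2.907/5.26 = 0.5527 m.
From Manning's equation, S = [nQ / (1 A R^(2/3))]² = [0.026 × 1.58 / (1 × 2.907 × 0.5527^(2/3))]² = 0.00044.

S = 0.00044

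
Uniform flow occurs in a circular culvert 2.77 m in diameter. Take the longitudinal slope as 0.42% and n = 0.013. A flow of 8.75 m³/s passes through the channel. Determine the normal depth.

Manning's equation rearranged: A R^(2/3) = nQ / (1·√S) = 0.013 × 8.75 / (√0.0042) = 1.755.
At y = 1.3 m: A R^(2/3) = 2.115 — high.
At y = 0.862 m: A R^(2/3) = 0.9914 — low.
At y = 1.17 m: A R^(2/3) = 1.755 — ≈ 1.755.

y_n = 1.17 m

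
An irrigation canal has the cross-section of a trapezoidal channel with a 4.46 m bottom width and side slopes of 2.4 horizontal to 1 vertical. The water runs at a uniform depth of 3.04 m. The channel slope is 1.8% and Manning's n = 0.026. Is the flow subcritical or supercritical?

With bottom width b = 4.46 m and side slope z = 2.4: A = (b + zy)y = (4.46 + 2.4×3.04)×3.04 = 35.74 m²; P = b + 2y√(1+z²) = 4.46 + 2×3.04×2.6 = 20.27 m.
Hydraulic radius R = A/P = 35.74/20.27 = 1.763 m.
V = (1/n) R^(2/3) √S = (1/0.026) × 1.763^(2/3) × √0.018 = 7.531 m/s. Hydraulic depth D_h = A/T = 35.74/19.05 = 1.876 m.
Froude number Fr = V/√(g·D_h) = 7.531/√(9.81×1.876) = 1.76, which is greater than 1, so the flow is supercritical.

supercritical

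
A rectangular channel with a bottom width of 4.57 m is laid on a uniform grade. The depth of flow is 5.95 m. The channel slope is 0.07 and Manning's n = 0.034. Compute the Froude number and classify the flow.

Flow area A = b·y = 4.57 × 5.95 = 27.19 m². Wetted perimeter P = b + 2y = 4.57 + 2×5.95 = 16.47 m.
Hydraulic radius R = A/P = 27.19/16.47 = 1.651 m.
V = (1/n) R^(2/3) √S = (1/0.034) × 1.651^(2/3) × √0.07 = 10.87 m/s. Hydraulic depth D_h = A/T = 27.19/4.57 = 5.95 m.
Froude number Fr = V/√(g·D_h) = 10.87/√(9.81×5.95) = 1.42, which is greater than 1, so the flow is supercritical.

supercritical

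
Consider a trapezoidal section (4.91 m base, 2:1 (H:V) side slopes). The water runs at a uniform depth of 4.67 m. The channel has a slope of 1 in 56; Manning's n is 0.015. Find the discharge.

Q = 1120 m³/s

With bottom width b = 4.91 m and side slope z = 2: A = (b + zy)y = (4.91 + 2×4.67)×4.67 = 66.55 m²; P = b + 2y√(1+z²) = 4.91 + 2×4.67×2.236 = 25.79 m.
Hydraulic radius R = A/P = 66.55/25.79 = 2.58 m.
Manning's equation: Q = (1/n) A R^(2/3) S^(1/2) = (1/0.015) × 66.55 × 2.58^(2/3) × 0.01786^(1/2) = 1120 m³/s.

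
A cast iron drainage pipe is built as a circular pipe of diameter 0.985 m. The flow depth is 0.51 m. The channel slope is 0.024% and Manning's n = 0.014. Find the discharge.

For a circular section of diameter D = 0.985 m at depth y = 0.51 m, the central angle is θ = 2 arccos(1 − 2y/D) = 3.213 rad. Then A = (D²/8)(θ − sin θ) = 0.3982 m² and P = Dθ/2 = 1.582 m.
Hydraulic radius R = A/P = 0.3982/1.582 = 0.2517 m.
Manning's equation: Q = (1/n) A R^(2/3) S^(1/2) = (1/0.014) × 0.3982 × 0.2517^(2/3) × 0.00024^(1/2) = 0.176 m³/s.

Q = 0.176 m³/s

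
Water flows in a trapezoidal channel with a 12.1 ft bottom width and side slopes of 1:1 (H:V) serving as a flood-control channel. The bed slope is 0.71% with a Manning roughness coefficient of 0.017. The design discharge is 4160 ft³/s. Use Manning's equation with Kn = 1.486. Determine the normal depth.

y_n = 9.04 ft

Manning's equation rearranged: A R^(2/3) = nQ / (1.486·√S) = 0.017 × 4160 / (1.486 × √0.0071) = 564.8.
Try y = 7.3 ft: A R^(2/3) = 375.9 — too small.
Try y = 10.7 ft: A R^(2/3) = 783.8 — too large.
Try y = 9.04 ft: A R^(2/3) = 564.2 — matches.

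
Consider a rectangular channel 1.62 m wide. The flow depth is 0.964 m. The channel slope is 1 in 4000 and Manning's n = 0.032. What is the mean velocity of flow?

V = 0.286 m/s

Flow area A = b·y = 1.62 × 0.964 = 1.562 m². Wetted perimeter P = b + 2y = 1.62 + 2×0.964 = 3.548 m.
Hydraulic radius R = A/P = 1.562/3.548 = 0.4402 m.
From Manning's equation, V = (1/n) R^(2/3) S^(1/2) = (1/0.032) × 0.4402^(2/3) × 0.00025^(1/2) = 0.286 m/s.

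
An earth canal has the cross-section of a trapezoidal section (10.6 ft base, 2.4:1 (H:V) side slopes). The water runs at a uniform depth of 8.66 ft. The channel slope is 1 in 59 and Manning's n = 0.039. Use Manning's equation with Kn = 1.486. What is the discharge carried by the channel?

With bottom width b = 10.6 ft and side slope z = 2.4: A = (b + zy)y = (10.6 + 2.4×8.66)×8.66 = 271.8 ft²; P = b + 2y√(1+z²) = 10.6 + 2×8.66×2.6 = 55.63 ft.
Hydraulic radius R = A/P = 271.8/55.63 = 4.885 ft.
Manning's equation: Q = (1.486/n) A R^(2/3) S^(1/2) = (1.486/0.039) × 271.8 × 4.885^(2/3) × 0.01695^(1/2) = 3880 ft³/s.

Q = 3880 ft³/s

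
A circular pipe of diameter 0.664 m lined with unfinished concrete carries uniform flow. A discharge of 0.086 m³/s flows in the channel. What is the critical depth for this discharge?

y_c = 0.181 m

At critical depth, Q² T / (g A³) = 1, i.e. A³/T = Q²/g = 0.086²/9.81 = 0.0007539.
At y = 0.155 m: A³/T = 0.0004129 — low.
At y = 0.224 m: A³/T = 0.001726 — high.
At y = 0.181 m: A³/T = 0.0007555 — matches.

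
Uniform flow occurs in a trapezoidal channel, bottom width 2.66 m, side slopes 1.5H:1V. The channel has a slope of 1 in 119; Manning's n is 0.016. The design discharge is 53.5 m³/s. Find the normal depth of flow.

y_n = 1.74 m

Manning's equation rearranged: A R^(2/3) = nQ / (1·√S) = 0.016 × 53.5 / (√0.008403) = 9.338.
At y = 1.55 m: A R^(2/3) = 7.397 — short.
At y = 1.74 m: A R^(2/3) = 9.331 — ≈ 9.338.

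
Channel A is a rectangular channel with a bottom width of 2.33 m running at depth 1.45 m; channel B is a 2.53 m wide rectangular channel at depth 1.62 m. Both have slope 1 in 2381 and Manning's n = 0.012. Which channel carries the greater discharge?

channel B

Channel A: Flow area A = b·y = 2.33 × 1.45 = 3.378 m². Wetted perimeter P = b + 2y = 2.33 + 2×1.45 = 5.23 m. Hydraulic radius R = A/P = 3.378/5.23 = 0.646 m. Q_A = (1/0.012)·3.378·0.646^(2/3)·√0.00042 = 4.312 m³/s.
Channel B: Flow area A = b·y = 2.53 × 1.62 = 4.099 m². Wetted perimeter P = b + 2y = 2.53 + 2×1.62 = 5.77 m. Hydraulic radius R = A/P = 4.099/5.77 = 0.7103 m. Q_B = (1/0.012)·4.099·0.7103^(2/3)·√0.00042 = 5.572 m³/s.
Q_A = 4.312 m³/s vs Q_B = 5.572 m³/s, so channel B carries more.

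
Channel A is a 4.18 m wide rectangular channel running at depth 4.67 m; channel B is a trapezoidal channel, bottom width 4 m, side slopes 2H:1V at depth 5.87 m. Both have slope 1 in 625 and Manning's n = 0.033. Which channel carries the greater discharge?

channel B

Channel A: Flow area A = b·y = 4.18 × 4.67 = 19.52 m². Wetted perimeter P = b + 2y = 4.18 + 2×4.67 = 13.52 m. Hydraulic radius R = A/P = 19.52/13.52 = 1.444 m. Q_A = (1/0.033)·19.52·1.444^(2/3)·√0.0016 = 30.23 m³/s.
Channel B: With bottom width b = 4 m and side slope z = 2: A = (b + zy)y = (4 + 2×5.87)×5.87 = 92.39 m²; P = b + 2y√(1+z²) = 4 + 2×5.87×2.236 = 30.25 m. Hydraulic radius R = A/P = 92.39/30.25 = 3.054 m. Q_B = (1/0.033)·92.39·3.054^(2/3)·√0.0016 = 235.8 m³/s.
Q_A = 30.23 m³/s vs Q_B = 235.8 m³/s, so channel B carries more.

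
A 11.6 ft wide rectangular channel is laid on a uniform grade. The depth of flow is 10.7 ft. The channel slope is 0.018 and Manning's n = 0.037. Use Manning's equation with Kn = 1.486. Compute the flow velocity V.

Flow area A = b·y = 11.6 × 10.7 = 124.1 ft². Wetted perimeter P = b + 2y = 11.6 + 2×10.7 = 33 ft.
Hydraulic radius R = A/P = 124.1/33 = 3.761 ft.
From Manning's equation, V = (1.486/n) R^(2/3) S^(1/2) = (1.486/0.037) × 3.761^(2/3) × 0.018^(1/2) = 13 ft/s.

V = 13 ft/s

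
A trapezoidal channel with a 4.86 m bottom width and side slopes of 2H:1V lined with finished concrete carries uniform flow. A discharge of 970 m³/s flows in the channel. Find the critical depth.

At critical depth, Q² T / (g A³) = 1, i.e. A³/T = Q²/g = 970²/9.81 = 95910.
Try y = 5.52 m: A³/T = 25100 — short.
Try y = 8.72 m: A³/T = 185000 — over.
Try y = 7.52 m: A³/T = 95920 — ≈ 95910.

y_c = 7.52 m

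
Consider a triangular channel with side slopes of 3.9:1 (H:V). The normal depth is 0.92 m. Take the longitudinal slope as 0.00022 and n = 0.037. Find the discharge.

Q = 0.772 m³/s

For a triangular section with side slope z = 3.9: A = zy² = 3.9×0.92² = 3.301 m²; P = 2y√(1+z²) = 2×0.92×4.026 = 7.408 m.
Hydraulic radius R = A/P = 3.301/7.408 = 0.4456 m.
Manning's equation: Q = (1/n) A R^(2/3) S^(1/2) = (1/0.037) × 3.301 × 0.4456^(2/3) × 0.00022^(1/2) = 0.772 m³/s.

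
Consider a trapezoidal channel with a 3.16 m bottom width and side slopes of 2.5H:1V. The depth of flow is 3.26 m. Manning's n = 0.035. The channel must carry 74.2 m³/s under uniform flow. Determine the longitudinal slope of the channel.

S = 0.0023

With bottom width b = 3.16 m and side slope z = 2.5: A = (b + zy)y = (3.16 + 2.5×3.26)×3.26 = 36.87 m²; P = b + 2y√(1+z²) = 3.16 + 2×3.26×2.693 = 20.72 m.
Hydraulic radius R = A/P = 36.87/20.72 = 1.78 m.
From Manning's equation, S = [nQ / (1 A R^(2/3))]² = [0.035 × 74.2 / (1 × 36.87 × 1.78^(2/3))]² = 0.0023.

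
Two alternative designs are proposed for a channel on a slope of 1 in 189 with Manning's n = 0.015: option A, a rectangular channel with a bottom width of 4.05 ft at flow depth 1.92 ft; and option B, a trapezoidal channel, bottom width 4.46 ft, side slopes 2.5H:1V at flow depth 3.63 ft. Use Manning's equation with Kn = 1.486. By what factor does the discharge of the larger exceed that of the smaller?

10.3

Channel A: Flow area A = b·y = 4.05 × 1.92 = 7.776 ft². Wetted perimeter P = b + 2y = 4.05 + 2×1.92 = 7.89 ft. Hydraulic radius R = A/P = 7.776/7.89 = 0.9856 ft. Q_A = (1.486/0.015)·7.776·0.9856^(2/3)·√0.005291 = 55.49 ft³/s.
Channel B: With bottom width b = 4.46 ft and side slope z = 2.5: A = (b + zy)y = (4.46 + 2.5×3.63)×3.63 = 49.13 ft²; P = b + 2y√(1+z²) = 4.46 + 2×3.63×2.693 = 24.01 ft. Hydraulic radius R = A/P = 49.13/24.01 = 2.046 ft. Q_B = (1.486/0.015)·49.13·2.046^(2/3)·√0.005291 = 570.7 ft³/s.
The larger discharge is 570.7 ft³/s and the smaller is 55.49 ft³/s; the ratio is 10.3.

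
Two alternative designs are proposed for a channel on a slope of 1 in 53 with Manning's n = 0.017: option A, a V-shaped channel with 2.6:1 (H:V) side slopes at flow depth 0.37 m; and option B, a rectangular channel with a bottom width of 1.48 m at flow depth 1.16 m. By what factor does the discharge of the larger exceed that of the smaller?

Channel A: For a triangular section with side slope z = 2.6: A = zy² = 2.6×0.37² = 0.3559 m²; P = 2y√(1+z²) = 2×0.37×2.786 = 2.061 m. Hydraulic radius R = A/P = 0.3559/2.061 = 0.1727 m. Q_A = (1/0.017)·0.3559·0.1727^(2/3)·√0.01887 = 0.8918 m³/s.
Channel B: Flow area A = b·y = 1.48 × 1.16 = 1.717 m². Wetted perimeter P = b + 2y = 1.48 + 2×1.16 = 3.8 m. Hydraulic radius R = A/P = 1.717/3.8 = 0.4518 m. Q_B = (1/0.017)·1.717·0.4518^(2/3)·√0.01887 = 8.168 m³/s.
The larger discharge is 8.168 m³/s and the smaller is 0.8918 m³/s; the ratio is 9.16.

9.16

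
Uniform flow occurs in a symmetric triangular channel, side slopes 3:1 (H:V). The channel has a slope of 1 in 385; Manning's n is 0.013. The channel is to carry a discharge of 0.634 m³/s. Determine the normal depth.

Manning's equation rearranged: A R^(2/3) = nQ / (1·√S) = 0.013 × 0.634 / (√0.002597) = 0.1617.
Try y = 0.436 m: A R^(2/3) = 0.1994 — too large.
Try y = 0.403 m: A R^(2/3) = 0.1617 — close enough.

y_n = 0.403 m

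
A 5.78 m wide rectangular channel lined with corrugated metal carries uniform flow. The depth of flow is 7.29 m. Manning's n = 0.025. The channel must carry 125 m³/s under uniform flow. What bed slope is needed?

S = 0.00209

Flow area A = b·y = 5.78 × 7.29 = 42.14 m². Wetted perimeter P = b + 2y = 5.78 + 2×7.29 = 20.36 m.
Hydraulic radius R = A/P = 42.14/20.36 = 2.07 m.
From Manning's equation, S = [nQ / (1 A R^(2/3))]² = [0.025 × 125 / (1 × 42.14 × 2.07^(2/3))]² = 0.00209.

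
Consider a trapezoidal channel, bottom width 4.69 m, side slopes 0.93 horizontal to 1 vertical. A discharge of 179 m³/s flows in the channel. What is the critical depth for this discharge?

y_c = 4.04 m

At critical depth, Q² T / (g A³) = 1, i.e. A³/T = Q²/g = 179²/9.81 = 3266.
Trying y = 3.29 m: A³/T = 1533 — low.
Trying y = 4.04 m: A³/T = 3257 — ≈ 3266.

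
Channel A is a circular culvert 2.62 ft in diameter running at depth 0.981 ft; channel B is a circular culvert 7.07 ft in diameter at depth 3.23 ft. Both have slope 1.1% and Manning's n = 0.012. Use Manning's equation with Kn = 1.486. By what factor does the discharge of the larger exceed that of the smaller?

20.2

Channel A: For a circular section of diameter D = 2.62 ft at depth y = 0.981 ft, the central angle is θ = 2 arccos(1 − 2y/D) = 2.634 rad. Then A = (D²/8)(θ − sin θ) = 1.843 ft² and P = Dθ/2 = 3.45 ft. Hydraulic radius R = A/P = 1.843/3.45 = 0.5341 ft. Q_A = (1.486/0.012)·1.843·0.5341^(2/3)·√0.011 = 15.76 ft³/s.
Channel B: For a circular section of diameter D = 7.07 ft at depth y = 3.23 ft, the central angle is θ = 2 arccos(1 − 2y/D) = 2.969 rad. Then A = (D²/8)(θ − sin θ) = 17.48 ft² and P = Dθ/2 = 10.49 ft. Hydraulic radius R = A/P = 17.48/10.49 = 1.665 ft. Q_B = (1.486/0.012)·17.48·1.665^(2/3)·√0.011 = 318.9 ft³/s.
The larger discharge is 318.9 ft³/s and the smaller is 15.76 ft³/s; the ratio is 20.2.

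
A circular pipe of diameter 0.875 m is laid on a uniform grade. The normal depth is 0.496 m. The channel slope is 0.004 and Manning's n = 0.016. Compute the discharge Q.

For a circular section of diameter D = 0.875 m at depth y = 0.496 m, the central angle is θ = 2 arccos(1 − 2y/D) = 3.41 rad. Then A = (D²/8)(θ − sin θ) = 0.3517 m² and P = Dθ/2 = 1.492 m.
Hydraulic radius R = A/P = 0.3517/1.492 = 0.2358 m.
Manning's equation: Q = (1/n) A R^(2/3) S^(1/2) = (1/0.016) × 0.3517 × 0.2358^(2/3) × 0.004^(1/2) = 0.531 m³/s.

Q = 0.531 m³/s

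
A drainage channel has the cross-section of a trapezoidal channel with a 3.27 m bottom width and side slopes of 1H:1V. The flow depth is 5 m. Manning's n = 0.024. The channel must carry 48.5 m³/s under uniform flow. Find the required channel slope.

S = 0.00025

With bottom width b = 3.27 m and side slope z = 1: A = (b + zy)y = (3.27 + 1×5)×5 = 41.35 m²; P = b + 2y√(1+z²) = 3.27 + 2×5×1.414 = 17.41 m.
Hydraulic radius R = A/P = 41.35/17.41 = 2.375 m.
From Manning's equation, S = [nQ / (1 A R^(2/3))]² = [0.024 × 48.5 / (1 × 41.35 × 2.375^(2/3))]² = 0.00025.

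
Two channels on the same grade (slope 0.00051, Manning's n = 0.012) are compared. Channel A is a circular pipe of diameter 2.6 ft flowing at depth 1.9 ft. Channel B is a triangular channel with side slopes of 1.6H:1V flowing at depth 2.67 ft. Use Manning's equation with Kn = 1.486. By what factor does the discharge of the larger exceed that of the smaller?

3.52

Channel A: For a circular section of diameter D = 2.6 ft at depth y = 1.9 ft, the central angle is θ = 2 arccos(1 − 2y/D) = 4.101 rad. Then A = (D²/8)(θ − sin θ) = 4.157 ft² and P = Dθ/2 = 5.331 ft. Hydraulic radius R = A/P = 4.157/5.331 = 0.7798 ft. Q_A = (1.486/0.012)·4.157·0.7798^(2/3)·√0.00051 = 9.85 ft³/s.
Channel B: For a triangular section with side slope z = 1.6: A = zy² = 1.6×2.67² = 11.41 ft²; P = 2y√(1+z²) = 2×2.67×1.887 = 10.08 ft. Hydraulic radius R = A/P = 11.41/10.08 = 1.132 ft. Q_B = (1.486/0.012)·11.41·1.132^(2/3)·√0.00051 = 34.65 ft³/s.
The larger discharge is 34.65 ft³/s and the smaller is 9.85 ft³/s; the ratio is 3.52.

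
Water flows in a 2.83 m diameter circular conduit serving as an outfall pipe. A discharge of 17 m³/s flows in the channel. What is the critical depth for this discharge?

y_c = 1.83 m

At critical depth, Q² T / (g A³) = 1, i.e. A³/T = Q²/g = 17²/9.81 = 29.46.
Try y = 1.28 m: A³/T = 7.493 — too small.
Try y = 2.11 m: A³/T = 51.62 — too large.
Try y = 1.83 m: A³/T = 29.44 — ≈ 29.46.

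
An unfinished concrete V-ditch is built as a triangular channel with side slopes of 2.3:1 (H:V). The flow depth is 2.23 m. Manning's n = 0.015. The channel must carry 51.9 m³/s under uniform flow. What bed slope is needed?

For a triangular section with side slope z = 2.3: A = zy² = 2.3×2.23² = 11.44 m²; P = 2y√(1+z²) = 2×2.23×2.508 = 11.19 m.
Hydraulic radius R = A/P = 11.44/11.19 = 1.023 m.
From Manning's equation, S = [nQ / (1 A R^(2/3))]² = [0.015 × 51.9 / (1 × 11.44 × 1.023^(2/3))]² = 0.0045.

S = 0.0045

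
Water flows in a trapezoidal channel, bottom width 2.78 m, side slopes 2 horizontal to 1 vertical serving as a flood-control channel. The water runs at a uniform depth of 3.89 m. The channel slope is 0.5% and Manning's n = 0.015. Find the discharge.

Q = 311 m³/s

With bottom width b = 2.78 m and side slope z = 2: A = (b + zy)y = (2.78 + 2×3.89)×3.89 = 41.08 m²; P = b + 2y√(1+z²) = 2.78 + 2×3.89×2.236 = 20.18 m.
Hydraulic radius R = A/P = 41.08/20.18 = 2.036 m.
Manning's equation: Q = (1/n) A R^(2/3) S^(1/2) = (1/0.015) × 41.08 × 2.036^(2/3) × 0.005^(1/2) = 311 m³/s.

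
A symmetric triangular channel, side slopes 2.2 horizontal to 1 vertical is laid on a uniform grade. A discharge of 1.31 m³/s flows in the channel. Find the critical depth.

At critical depth, Q² T / (g A³) = 1, i.e. A³/T = Q²/g = 1.31²/9.81 = 0.1749.
Try y = 0.424 m: A³/T = 0.03316 — short.
Try y = 0.675 m: A³/T = 0.3391 — over.
Try y = 0.591 m: A³/T = 0.1745 — matches.

y_c = 0.591 m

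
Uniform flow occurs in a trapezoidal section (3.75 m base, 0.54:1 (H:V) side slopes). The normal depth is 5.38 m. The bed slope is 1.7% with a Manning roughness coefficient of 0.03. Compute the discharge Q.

Q = 266 m³/s

With bottom width b = 3.75 m and side slope z = 0.54: A = (b + zy)y = (3.75 + 0.54×5.38)×5.38 = 35.8 m²; P = b + 2y√(1+z²) = 3.75 + 2×5.38×1.136 = 15.98 m.
Hydraulic radius R = A/P = 35.8/15.98 = 2.241 m.
Manning's equation: Q = (1/n) A R^(2/3) S^(1/2) = (1/0.03) × 35.8 × 2.241^(2/3) × 0.017^(1/2) = 266 m³/s.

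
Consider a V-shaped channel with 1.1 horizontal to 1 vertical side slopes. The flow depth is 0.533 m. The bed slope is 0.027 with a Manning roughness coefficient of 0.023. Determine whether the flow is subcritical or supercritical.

supercritical

For a triangular section with side slope z = 1.1: A = zy² = 1.1×0.533² = 0.3125 m²; P = 2y√(1+z²) = 2×0.533×1.487 = 1.585 m.
Hydraulic radius R = A/P = 0.3125/1.585 = 0.1972 m.
V = (1/n) R^(2/3) √S = (1/0.023) × 0.1972^(2/3) × √0.027 = 2.42 m/s. Hydraulic depth D_h = A/T = 0.3125/1.173 = 0.2665 m.
Froude number Fr = V/√(g·D_h) = 2.42/√(9.81×0.2665) = 1.5, which is greater than 1, so the flow is supercritical.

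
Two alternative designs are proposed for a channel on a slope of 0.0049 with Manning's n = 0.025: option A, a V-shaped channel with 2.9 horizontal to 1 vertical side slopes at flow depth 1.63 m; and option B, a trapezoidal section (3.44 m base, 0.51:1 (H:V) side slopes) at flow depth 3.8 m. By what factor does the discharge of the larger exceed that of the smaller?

Channel A: For a triangular section with side slope z = 2.9: A = zy² = 2.9×1.63² = 7.705 m²; P = 2y√(1+z²) = 2×1.63×3.068 = 10 m. Hydraulic radius R = A/P = 7.705/10 = 0.7705 m. Q_A = (1/0.025)·7.705·0.7705^(2/3)·√0.0049 = 18.13 m³/s.
Channel B: With bottom width b = 3.44 m and side slope z = 0.51: A = (b + zy)y = (3.44 + 0.51×3.8)×3.8 = 20.44 m²; P = b + 2y√(1+z²) = 3.44 + 2×3.8×1.123 = 11.97 m. Hydraulic radius R = A/P = 20.44/11.97 = 1.707 m. Q_B = (1/0.025)·20.44·1.707^(2/3)·√0.0049 = 81.73 m³/s.
The larger discharge is 81.73 m³/s and the smaller is 18.13 m³/s; the ratio is 4.51.

4.51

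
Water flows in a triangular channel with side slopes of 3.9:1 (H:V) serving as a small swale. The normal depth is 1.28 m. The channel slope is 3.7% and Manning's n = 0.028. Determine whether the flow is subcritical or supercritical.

supercritical

For a triangular section with side slope z = 3.9: A = zy² = 3.9×1.28² = 6.39 m²; P = 2y√(1+z²) = 2×1.28×4.026 = 10.31 m.
Hydraulic radius R = A/P = 6.39/10.31 = 0.6199 m.
V = (1/n) R^(2/3) √S = (1/0.028) × 0.6199^(2/3) × √0.037 = 4.995 m/s. Hydraulic depth D_h = A/T = 6.39/9.984 = 0.64 m.
Froude number Fr = V/√(g·D_h) = 4.995/√(9.81×0.64) = 1.99, which is greater than 1, so the flow is supercritical.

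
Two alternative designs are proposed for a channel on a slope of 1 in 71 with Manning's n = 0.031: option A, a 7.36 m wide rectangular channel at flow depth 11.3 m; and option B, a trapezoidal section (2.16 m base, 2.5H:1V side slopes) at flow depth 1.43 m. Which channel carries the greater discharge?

Channel A: Flow area A = b·y = 7.36 × 11.3 = 83.17 m². Wetted perimeter P = b + 2y = 7.36 + 2×11.3 = 29.96 m. Hydraulic radius R = A/P = 83.17/29.96 = 2.776 m. Q_A = (1/0.031)·83.17·2.776^(2/3)·√0.01408 = 628.9 m³/s.
Channel B: With bottom width b = 2.16 m and side slope z = 2.5: A = (b + zy)y = (2.16 + 2.5×1.43)×1.43 = 8.201 m²; P = b + 2y√(1+z²) = 2.16 + 2×1.43×2.693 = 9.861 m. Hydraulic radius R = A/P = 8.201/9.861 = 0.8317 m. Q_B = (1/0.031)·8.201·0.8317^(2/3)·√0.01408 = 27.77 m³/s.
Q_A = 628.9 m³/s vs Q_B = 27.77 m³/s, so channel A carries more.

channel A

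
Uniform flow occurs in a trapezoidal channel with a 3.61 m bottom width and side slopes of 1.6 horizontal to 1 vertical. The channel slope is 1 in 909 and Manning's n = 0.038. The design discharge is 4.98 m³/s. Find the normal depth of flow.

Manning's equation rearranged: A R^(2/3) = nQ / (1·√S) = 0.038 × 4.98 / (√0.0011) = 5.706.
At y = 1 m: A R^(2/3) = 4.129 — too small.
At y = 1.38 m: A R^(2/3) = 7.543 — too large.
At y = 1.19 m: A R^(2/3) = 5.702 — close enough.

y_n = 1.19 m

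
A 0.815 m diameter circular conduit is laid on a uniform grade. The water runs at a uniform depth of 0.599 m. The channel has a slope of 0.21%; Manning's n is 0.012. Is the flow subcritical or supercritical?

subcritical

For a circular section of diameter D = 0.815 m at depth y = 0.599 m, the central angle is θ = 2 arccos(1 − 2y/D) = 4.12 rad. Then A = (D²/8)(θ − sin θ) = 0.411 m² and P = Dθ/2 = 1.679 m.
Hydraulic radius R = A/P = 0.411/1.679 = 0.2448 m.
V = (1/n) R^(2/3) √S = (1/0.012) × 0.2448^(2/3) × √0.0021 = 1.494 m/s. Hydraulic depth D_h = A/T = 0.411/0.7194 = 0.5713 m.
Froude number Fr = V/√(g·D_h) = 1.494/√(9.81×0.5713) = 0.631, which is less than 1, so the flow is subcritical.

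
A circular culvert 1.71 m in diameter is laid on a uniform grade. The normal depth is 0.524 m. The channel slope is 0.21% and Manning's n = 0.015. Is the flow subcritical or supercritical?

For a circular section of diameter D = 1.71 m at depth y = 0.524 m, the central angle is θ = 2 arccos(1 − 2y/D) = 2.347 rad. Then A = (D²/8)(θ − sin θ) = 0.5968 m² and P = Dθ/2 = 2.006 m.
Hydraulic radius R = A/P = 0.5968/2.006 = 0.2974 m.
V = (1/n) R^(2/3) √S = (1/0.015) × 0.2974^(2/3) × √0.0021 = 1.361 m/s. Hydraulic depth D_h = A/T = 0.5968/1.577 = 0.3785 m.
Froude number Fr = V/√(g·D_h) = 1.361/√(9.81×0.3785) = 0.706, which is less than 1, so the flow is subcritical.

subcritical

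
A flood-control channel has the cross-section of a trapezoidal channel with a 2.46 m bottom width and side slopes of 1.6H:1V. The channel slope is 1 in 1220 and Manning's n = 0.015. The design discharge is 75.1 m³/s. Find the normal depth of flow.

Manning's equation rearranged: A R^(2/3) = nQ / (1·√S) = 0.015 × 75.1 / (√0.0008197) = 39.35.
Try y = 4 m: A R^(2/3) = 56.61 — too large.
Try y = 3.04 m: A R^(2/3) = 30.43 — too small.
Try y = 3.41 m: A R^(2/3) = 39.37 — matches.

y_n = 3.41 m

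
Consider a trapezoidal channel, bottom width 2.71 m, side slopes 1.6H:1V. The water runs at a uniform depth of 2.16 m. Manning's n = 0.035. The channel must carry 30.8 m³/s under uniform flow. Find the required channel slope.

S = 0.00499

With bottom width b = 2.71 m and side slope z = 1.6: A = (b + zy)y = (2.71 + 1.6×2.16)×2.16 = 13.32 m²; P = b + 2y√(1+z²) = 2.71 + 2×2.16×1.887 = 10.86 m.
Hydraulic radius R = A/P = 13.32/10.86 = 1.226 m.
From Manning's equation, S = [nQ / (1 A R^(2/3))]² = [0.035 × 30.8 / (1 × 13.32 × 1.226^(2/3))]² = 0.00499.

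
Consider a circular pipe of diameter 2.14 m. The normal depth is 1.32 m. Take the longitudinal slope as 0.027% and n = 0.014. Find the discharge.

Q = 1.95 m³/s

For a circular section of diameter D = 2.14 m at depth y = 1.32 m, the central angle is θ = 2 arccos(1 − 2y/D) = 3.613 rad. Then A = (D²/8)(θ − sin θ) = 2.328 m² and P = Dθ/2 = 3.866 m.
Hydraulic radius R = A/P = 2.328/3.866 = 0.6023 m.
Manning's equation: Q = (1/n) A R^(2/3) S^(1/2) = (1/0.014) × 2.328 × 0.6023^(2/3) × 0.00027^(1/2) = 1.95 m³/s.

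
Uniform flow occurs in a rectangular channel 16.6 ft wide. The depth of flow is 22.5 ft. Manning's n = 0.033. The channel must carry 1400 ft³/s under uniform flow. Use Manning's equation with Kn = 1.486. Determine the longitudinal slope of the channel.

S = 0.000627

Flow area A = b·y = 16.6 × 22.5 = 373.5 ft². Wetted perimeter P = b + 2y = 16.6 + 2×22.5 = 61.6 ft.
Hydraulic radius R = A/P = 373.5/61.6 = 6.063 ft.
From Manning's equation, S = [nQ / (1.486 A R^(2/3))]² = [0.033 × 1400 / (1.486 × 373.5 × 6.063^(2/3))]² = 0.000627.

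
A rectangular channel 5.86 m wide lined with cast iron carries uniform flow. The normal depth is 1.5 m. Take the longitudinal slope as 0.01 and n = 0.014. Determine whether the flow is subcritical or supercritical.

Flow area A = b·y = 5.86 × 1.5 = 8.79 m². Wetted perimeter P = b + 2y = 5.86 + 2×1.5 = 8.86 m.
Hydraulic radius R = A/P = 8.79/8.86 = 0.9921 m.
V = (1/n) R^(2/3) √S = (1/0.014) × 0.9921^(2/3) × √0.01 = 7.105 m/s. Hydraulic depth D_h = A/T = 8.79/5.86 = 1.5 m.
Froude number Fr = V/√(g·D_h) = 7.105/√(9.81×1.5) = 1.85, which is greater than 1, so the flow is supercritical.

supercritical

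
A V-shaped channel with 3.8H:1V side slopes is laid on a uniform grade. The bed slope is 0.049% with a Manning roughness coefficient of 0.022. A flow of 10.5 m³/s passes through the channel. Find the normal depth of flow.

Manning's equation rearranged: A R^(2/3) = nQ / (1·√S) = 0.022 × 10.5 / (√0.00049) = 10.44.
At y = 1.54 m: A R^(2/3) = 7.404 — too small.
At y = 1.95 m: A R^(2/3) = 13.89 — too large.
At y = 1.75 m: A R^(2/3) = 10.41 — ≈ 10.44.

y_n = 1.75 m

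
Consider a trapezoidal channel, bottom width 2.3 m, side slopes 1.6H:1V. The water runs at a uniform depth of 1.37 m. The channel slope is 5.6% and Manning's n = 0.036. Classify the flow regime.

supercritical

With bottom width b = 2.3 m and side slope z = 1.6: A = (b + zy)y = (2.3 + 1.6×1.37)×1.37 = 6.154 m²; P = b + 2y√(1+z²) = 2.3 + 2×1.37×1.887 = 7.47 m.
Hydraulic radius R = A/P = 6.154/7.47 = 0.8239 m.
V = (1/n) R^(2/3) √S = (1/0.036) × 0.8239^(2/3) × √0.056 = 5.777 m/s. Hydraulic depth D_h = A/T = 6.154/6.684 = 0.9207 m.
Froude number Fr = V/√(g·D_h) = 5.777/√(9.81×0.9207) = 1.92, which is greater than 1, so the flow is supercritical.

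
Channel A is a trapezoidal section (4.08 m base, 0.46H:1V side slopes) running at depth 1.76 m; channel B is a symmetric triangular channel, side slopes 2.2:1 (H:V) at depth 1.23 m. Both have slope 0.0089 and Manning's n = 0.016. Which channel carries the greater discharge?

channel A

Channel A: With bottom width b = 4.08 m and side slope z = 0.46: A = (b + zy)y = (4.08 + 0.46×1.76)×1.76 = 8.606 m²; P = b + 2y√(1+z²) = 4.08 + 2×1.76×1.101 = 7.955 m. Hydraulic radius R = A/P = 8.606/7.955 = 1.082 m. Q_A = (1/0.016)·8.606·1.082^(2/3)·√0.0089 = 53.47 m³/s.
Channel B: For a triangular section with side slope z = 2.2: A = zy² = 2.2×1.23² = 3.328 m²; P = 2y√(1+z²) = 2×1.23×2.417 = 5.945 m. Hydraulic radius R = A/P = 3.328/5.945 = 0.5599 m. Q_B = (1/0.016)·3.328·0.5599^(2/3)·√0.0089 = 13.33 m³/s.
Q_A = 53.47 m³/s vs Q_B = 13.33 m³/s, so channel A carries more.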